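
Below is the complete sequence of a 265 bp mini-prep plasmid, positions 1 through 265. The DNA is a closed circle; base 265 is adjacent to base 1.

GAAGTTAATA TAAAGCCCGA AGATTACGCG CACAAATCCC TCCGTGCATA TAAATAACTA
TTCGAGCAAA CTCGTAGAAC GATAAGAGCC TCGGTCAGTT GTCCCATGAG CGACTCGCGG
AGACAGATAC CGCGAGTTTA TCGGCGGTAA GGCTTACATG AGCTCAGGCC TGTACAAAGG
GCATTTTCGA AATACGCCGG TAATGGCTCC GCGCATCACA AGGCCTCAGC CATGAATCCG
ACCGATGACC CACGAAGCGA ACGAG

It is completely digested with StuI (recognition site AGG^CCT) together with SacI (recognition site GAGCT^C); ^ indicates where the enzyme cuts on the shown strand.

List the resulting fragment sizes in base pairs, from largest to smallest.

StuI sites (AGGCCT) start at positions 166, 221.
StuI cuts after base 3 of each site, so after positions 168, 223.
The SacI site (GAGCTC) starts at position 160.
SacI cuts after base 5 of each site (before the last base), so after position 164.
Combined cut positions: 164, 168, 223.
Circular molecule, 3 cuts → 3 fragments:
  165–168 → 4 bp
  169–223 → 55 bp
  224–265 then 1–164 → 42 + 164 = 206 bp
Sorted largest to smallest: 206, 55, 4 bp.

206, 55, 4 bp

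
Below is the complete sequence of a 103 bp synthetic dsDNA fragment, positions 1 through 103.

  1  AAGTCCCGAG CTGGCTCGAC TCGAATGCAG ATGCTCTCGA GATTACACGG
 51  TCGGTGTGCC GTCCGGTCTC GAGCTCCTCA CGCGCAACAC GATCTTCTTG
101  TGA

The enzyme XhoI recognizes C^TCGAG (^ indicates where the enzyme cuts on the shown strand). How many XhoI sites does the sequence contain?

2

CTCGAG occurs starting at positions 36, 68.
XhoI cuts at 2 sites.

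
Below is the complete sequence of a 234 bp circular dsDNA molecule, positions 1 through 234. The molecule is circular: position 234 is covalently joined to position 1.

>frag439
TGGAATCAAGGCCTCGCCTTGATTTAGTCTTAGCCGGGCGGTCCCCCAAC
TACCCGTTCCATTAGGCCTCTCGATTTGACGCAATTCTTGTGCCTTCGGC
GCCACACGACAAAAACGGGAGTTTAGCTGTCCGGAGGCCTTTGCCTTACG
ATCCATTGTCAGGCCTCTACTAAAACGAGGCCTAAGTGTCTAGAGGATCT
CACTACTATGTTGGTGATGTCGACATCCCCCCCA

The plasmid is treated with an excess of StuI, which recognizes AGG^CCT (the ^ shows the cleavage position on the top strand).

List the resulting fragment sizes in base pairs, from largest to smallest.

71, 65, 55, 26, 17 bp

StuI sites (AGGCCT) start at positions 9, 64, 135, 161, 178.
StuI cuts after base 3 of each site, so after positions 11, 66, 137, 163, 180.
Circular molecule, 5 cuts → 5 fragments:
  12–66 → 55 bp
  67–137 → 71 bp
  138–163 → 26 bp
  164–180 → 17 bp
  181–234 then 1–11 → 54 + 11 = 65 bp
Sorted largest to smallest: 71, 65, 55, 26, 17 bp.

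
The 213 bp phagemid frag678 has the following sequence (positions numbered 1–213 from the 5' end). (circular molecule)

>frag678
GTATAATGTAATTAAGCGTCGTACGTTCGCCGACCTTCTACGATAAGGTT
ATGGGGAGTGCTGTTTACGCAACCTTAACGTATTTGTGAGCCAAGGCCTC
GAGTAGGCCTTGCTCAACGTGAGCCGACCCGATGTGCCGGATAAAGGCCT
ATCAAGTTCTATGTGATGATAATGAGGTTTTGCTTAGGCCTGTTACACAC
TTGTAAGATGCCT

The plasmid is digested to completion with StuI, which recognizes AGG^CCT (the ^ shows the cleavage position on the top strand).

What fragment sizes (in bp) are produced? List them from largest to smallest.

121, 41, 40, 11 bp

StuI sites (AGGCCT) start at positions 94, 105, 145, 186.
StuI cuts after base 3 of each site, so after positions 96, 107, 147, 188.
Circular molecule, 4 cuts → 4 fragments:
  97–107 → 11 bp
  108–147 → 40 bp
  148–188 → 41 bp
  189–213 then 1–96 → 25 + 96 = 121 bp
Sorted largest to smallest: 121, 41, 40, 11 bp.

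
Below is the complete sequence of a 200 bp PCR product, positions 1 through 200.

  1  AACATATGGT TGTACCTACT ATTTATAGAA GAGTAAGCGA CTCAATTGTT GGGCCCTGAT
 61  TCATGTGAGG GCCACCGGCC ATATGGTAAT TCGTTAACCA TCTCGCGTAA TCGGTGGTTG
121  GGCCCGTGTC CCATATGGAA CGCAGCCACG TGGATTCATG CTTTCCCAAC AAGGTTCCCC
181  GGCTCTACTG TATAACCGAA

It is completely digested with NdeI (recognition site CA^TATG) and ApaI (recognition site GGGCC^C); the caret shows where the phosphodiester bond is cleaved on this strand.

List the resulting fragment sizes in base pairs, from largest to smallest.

NdeI sites (CATATG) start at positions 3, 80, 132.
NdeI cuts after base 2 of each site, so after positions 4, 81, 133.
ApaI sites (GGGCCC) start at positions 51, 120.
ApaI cuts after base 5 of each site (before the last base), so after positions 55, 124.
Combined cut positions: 4, 55, 81, 124, 133.
Linear molecule, 5 cuts → 6 fragments:
  1–4 → 4 bp
  5–55 → 51 bp
  56–81 → 26 bp
  82–124 → 43 bp
  125–133 → 9 bp
  134–200 → 67 bp
Sorted largest to smallest: 67, 51, 43, 26, 9, 4 bp.

67, 51, 43, 26, 9, 4 bp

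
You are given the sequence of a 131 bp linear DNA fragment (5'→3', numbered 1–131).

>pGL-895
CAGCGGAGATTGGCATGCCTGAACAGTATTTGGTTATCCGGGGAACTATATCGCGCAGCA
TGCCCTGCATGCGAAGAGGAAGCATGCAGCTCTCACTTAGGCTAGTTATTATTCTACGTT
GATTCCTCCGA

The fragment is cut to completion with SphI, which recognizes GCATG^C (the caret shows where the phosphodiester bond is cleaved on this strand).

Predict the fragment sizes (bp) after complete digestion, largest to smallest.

SphI sites (GCATGC) start at positions 13, 58, 67, 82.
SphI cuts after base 5 of each site (before the last base), so after positions 17, 62, 71, 86.
Linear molecule, 4 cuts → 5 fragments:
  1–17 → 17 bp
  18–62 → 45 bp
  63–71 → 9 bp
  72–86 → 15 bp
  87–131 → 45 bp
Sorted largest to smallest: 45, 45, 17, 15, 9 bp.

45, 45, 17, 15, 9 bp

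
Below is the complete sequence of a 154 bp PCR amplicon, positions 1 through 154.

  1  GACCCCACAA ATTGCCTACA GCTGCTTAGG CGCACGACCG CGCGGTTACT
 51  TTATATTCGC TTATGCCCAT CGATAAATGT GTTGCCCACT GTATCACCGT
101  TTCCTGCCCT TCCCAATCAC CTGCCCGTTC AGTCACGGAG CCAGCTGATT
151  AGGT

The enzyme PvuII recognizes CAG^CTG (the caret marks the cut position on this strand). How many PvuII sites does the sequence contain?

CAGCTG occurs starting at positions 19, 142.
PvuII cuts at 2 sites.

2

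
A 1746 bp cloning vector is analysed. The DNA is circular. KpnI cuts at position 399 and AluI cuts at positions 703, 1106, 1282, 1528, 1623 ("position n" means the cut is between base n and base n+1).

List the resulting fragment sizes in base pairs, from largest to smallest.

Combined cut positions (sorted): 399, 703, 1106, 1282, 1528, 1623.
Circular molecule, 6 cuts → 6 fragments:
  703 − 399 = 304 bp
  1106 − 703 = 403 bp
  1282 − 1106 = 176 bp
  1528 − 1282 = 246 bp
  1623 − 1528 = 95 bp
  wrap: 1746 − 1623 + 399 = 522 bp
Sorted largest to smallest: 522, 403, 304, 246, 176, 95 bp.

522, 403, 304, 246, 176, 95 bp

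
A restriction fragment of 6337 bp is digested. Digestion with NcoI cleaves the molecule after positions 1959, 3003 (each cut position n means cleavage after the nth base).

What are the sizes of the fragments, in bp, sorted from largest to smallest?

Linear molecule, 2 cuts → 3 fragments:
  1959 − 0 = 1959 bp
  3003 − 1959 = 1044 bp
  6337 − 3003 = 3334 bp
Sorted largest to smallest: 3334, 1959, 1044 bp.

3334, 1959, 1044 bp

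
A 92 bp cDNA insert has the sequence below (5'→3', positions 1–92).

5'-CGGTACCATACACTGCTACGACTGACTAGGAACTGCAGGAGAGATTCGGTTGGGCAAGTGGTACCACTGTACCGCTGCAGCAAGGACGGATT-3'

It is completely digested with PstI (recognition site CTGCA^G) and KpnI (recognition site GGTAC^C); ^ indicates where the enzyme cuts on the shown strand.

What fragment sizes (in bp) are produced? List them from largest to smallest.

31, 27, 15, 13, 6 bp

PstI sites (CTGCAG) start at positions 33, 75.
PstI cuts after base 5 of each site (before the last base), so after positions 37, 79.
KpnI sites (GGTACC) start at positions 2, 60.
KpnI cuts after base 5 of each site (before the last base), so after positions 6, 64.
Combined cut positions: 6, 37, 64, 79.
Linear molecule, 4 cuts → 5 fragments:
  1–6 → 6 bp
  7–37 → 31 bp
  38–64 → 27 bp
  65–79 → 15 bp
  80–92 → 13 bp
Sorted largest to smallest: 31, 27, 15, 13, 6 bp.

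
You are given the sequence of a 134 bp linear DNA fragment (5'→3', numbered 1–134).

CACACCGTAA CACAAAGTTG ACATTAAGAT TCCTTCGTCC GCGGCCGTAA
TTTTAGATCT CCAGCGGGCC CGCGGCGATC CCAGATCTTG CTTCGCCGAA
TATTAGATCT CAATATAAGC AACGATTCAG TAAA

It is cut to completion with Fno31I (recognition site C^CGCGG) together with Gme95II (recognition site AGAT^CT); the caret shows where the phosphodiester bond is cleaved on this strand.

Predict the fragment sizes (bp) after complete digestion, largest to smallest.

39, 26, 22, 19, 16, 12 bp

Fno31I sites (CCGCGG) start at positions 39, 70.
Fno31I cuts after the first base of each site, so after positions 39, 70.
Gme95II sites (AGATCT) start at positions 55, 83, 105.
Gme95II cuts after base 4 of each site, so after positions 58, 86, 108.
Combined cut positions: 39, 58, 70, 86, 108.
Linear molecule, 5 cuts → 6 fragments:
  1–39 → 39 bp
  40–58 → 19 bp
  59–70 → 12 bp
  71–86 → 16 bp
  87–108 → 22 bp
  109–134 → 26 bp
Sorted largest to smallest: 39, 26, 22, 19, 16, 12 bp.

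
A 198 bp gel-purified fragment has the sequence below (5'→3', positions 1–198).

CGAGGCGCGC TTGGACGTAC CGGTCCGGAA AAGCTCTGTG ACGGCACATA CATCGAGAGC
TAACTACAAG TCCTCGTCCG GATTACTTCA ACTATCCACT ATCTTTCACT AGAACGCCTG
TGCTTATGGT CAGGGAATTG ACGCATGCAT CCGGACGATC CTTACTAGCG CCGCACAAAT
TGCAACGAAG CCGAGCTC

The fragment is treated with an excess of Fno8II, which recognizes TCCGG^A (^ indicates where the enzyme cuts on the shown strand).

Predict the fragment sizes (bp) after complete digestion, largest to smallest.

73, 53, 44, 28 bp

Fno8II sites (TCCGGA) start at positions 24, 77, 150.
Fno8II cuts after base 5 of each site (before the last base), so after positions 28, 81, 154.
Linear molecule, 3 cuts → 4 fragments:
  1–28 → 28 bp
  29–81 → 53 bp
  82–154 → 73 bp
  155–198 → 44 bp
Sorted largest to smallest: 73, 53, 44, 28 bp.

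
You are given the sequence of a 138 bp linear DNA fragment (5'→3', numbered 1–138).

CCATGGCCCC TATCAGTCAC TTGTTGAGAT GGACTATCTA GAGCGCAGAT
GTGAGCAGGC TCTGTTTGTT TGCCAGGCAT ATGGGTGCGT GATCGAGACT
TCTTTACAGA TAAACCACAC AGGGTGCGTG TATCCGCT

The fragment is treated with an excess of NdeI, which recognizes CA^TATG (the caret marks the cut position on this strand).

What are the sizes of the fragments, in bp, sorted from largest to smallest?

79, 59 bp

The NdeI site (CATATG) starts at position 78.
NdeI cuts after base 2 of each site, so after position 79.
Linear molecule, 1 cut → 2 fragments:
  1–79 → 79 bp
  80–138 → 59 bp
Sorted largest to smallest: 79, 59 bp.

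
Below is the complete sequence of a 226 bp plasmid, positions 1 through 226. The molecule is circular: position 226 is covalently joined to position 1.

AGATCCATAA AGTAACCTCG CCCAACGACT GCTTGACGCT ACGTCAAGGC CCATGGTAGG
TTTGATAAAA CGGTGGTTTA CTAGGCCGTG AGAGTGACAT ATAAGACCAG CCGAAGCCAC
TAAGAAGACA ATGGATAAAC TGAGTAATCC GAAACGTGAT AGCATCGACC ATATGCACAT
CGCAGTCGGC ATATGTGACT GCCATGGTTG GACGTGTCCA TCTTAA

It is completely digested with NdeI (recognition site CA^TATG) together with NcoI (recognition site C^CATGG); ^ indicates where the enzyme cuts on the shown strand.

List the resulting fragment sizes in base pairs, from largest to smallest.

120, 75, 20, 11 bp

NdeI sites (CATATG) start at positions 170, 190.
NdeI cuts after base 2 of each site, so after positions 171, 191.
NcoI sites (CCATGG) start at positions 51, 202.
NcoI cuts after the first base of each site, so after positions 51, 202.
Combined cut positions: 51, 171, 191, 202.
Circular molecule, 4 cuts → 4 fragments:
  52–171 → 120 bp
  172–191 → 20 bp
  192–202 → 11 bp
  203–226 then 1–51 → 24 + 51 = 75 bp
Sorted largest to smallest: 120, 75, 20, 11 bp.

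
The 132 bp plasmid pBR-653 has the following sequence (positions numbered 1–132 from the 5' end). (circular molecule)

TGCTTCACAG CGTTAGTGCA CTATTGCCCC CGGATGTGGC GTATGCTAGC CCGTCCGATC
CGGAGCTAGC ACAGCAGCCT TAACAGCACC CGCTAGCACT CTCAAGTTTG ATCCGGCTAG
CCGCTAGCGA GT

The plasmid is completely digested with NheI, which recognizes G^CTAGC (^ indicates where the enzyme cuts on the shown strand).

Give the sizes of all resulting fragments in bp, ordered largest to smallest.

NheI sites (GCTAGC) start at positions 45, 65, 92, 116, 123.
NheI cuts after the first base of each site, so after positions 45, 65, 92, 116, 123.
Circular molecule, 5 cuts → 5 fragments:
  46–65 → 20 bp
  66–92 → 27 bp
  93–116 → 24 bp
  117–123 → 7 bp
  124–132 then 1–45 → 9 + 45 = 54 bp
Sorted largest to smallest: 54, 27, 24, 20, 7 bp.

54, 27, 24, 20, 7 bp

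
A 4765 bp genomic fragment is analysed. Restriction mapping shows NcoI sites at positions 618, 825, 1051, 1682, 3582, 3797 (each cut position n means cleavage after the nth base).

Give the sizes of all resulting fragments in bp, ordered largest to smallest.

1900, 968, 631, 618, 226, 215, 207 bp

Linear molecule, 6 cuts → 7 fragments:
  618 − 0 = 618 bp
  825 − 618 = 207 bp
  1051 − 825 = 226 bp
  1682 − 1051 = 631 bp
  3582 − 1682 = 1900 bp
  3797 − 3582 = 215 bp
  4765 − 3797 = 968 bp
Sorted largest to smallest: 1900, 968, 631, 618, 226, 215, 207 bp.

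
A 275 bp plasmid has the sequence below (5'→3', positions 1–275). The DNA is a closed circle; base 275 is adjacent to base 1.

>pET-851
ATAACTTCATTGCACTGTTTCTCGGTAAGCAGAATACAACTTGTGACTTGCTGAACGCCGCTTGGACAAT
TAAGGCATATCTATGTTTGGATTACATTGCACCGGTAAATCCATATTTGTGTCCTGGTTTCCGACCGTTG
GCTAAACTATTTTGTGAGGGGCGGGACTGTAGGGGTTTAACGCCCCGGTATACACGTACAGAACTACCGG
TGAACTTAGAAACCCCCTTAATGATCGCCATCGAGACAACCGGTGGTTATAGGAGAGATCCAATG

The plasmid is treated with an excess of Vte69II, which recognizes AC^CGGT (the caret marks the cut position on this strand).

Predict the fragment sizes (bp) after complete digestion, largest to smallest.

127, 105, 43 bp

Vte69II sites (ACCGGT) start at positions 101, 206, 249.
Vte69II cuts after base 2 of each site, so after positions 102, 207, 250.
Circular molecule, 3 cuts → 3 fragments:
  103–207 → 105 bp
  208–250 → 43 bp
  251–275 then 1–102 → 25 + 102 = 127 bp
Sorted largest to smallest: 127, 105, 43 bp.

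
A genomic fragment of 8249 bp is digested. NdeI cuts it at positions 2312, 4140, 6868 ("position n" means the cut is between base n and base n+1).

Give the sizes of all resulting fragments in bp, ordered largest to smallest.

2728, 2312, 1828, 1381 bp

Linear molecule, 3 cuts → 4 fragments:
  2312 − 0 = 2312 bp
  4140 − 2312 = 1828 bp
  6868 − 4140 = 2728 bp
  8249 − 6868 = 1381 bp
Sorted largest to smallest: 2728, 2312, 1828, 1381 bp.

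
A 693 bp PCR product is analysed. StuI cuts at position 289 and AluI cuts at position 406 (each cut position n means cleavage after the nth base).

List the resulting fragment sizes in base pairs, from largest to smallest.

Combined cut positions (sorted): 289, 406.
Linear molecule, 2 cuts → 3 fragments:
  289 − 0 = 289 bp
  406 − 289 = 117 bp
  693 − 406 = 287 bp
Sorted largest to smallest: 289, 287, 117 bp.

289, 287, 117 bp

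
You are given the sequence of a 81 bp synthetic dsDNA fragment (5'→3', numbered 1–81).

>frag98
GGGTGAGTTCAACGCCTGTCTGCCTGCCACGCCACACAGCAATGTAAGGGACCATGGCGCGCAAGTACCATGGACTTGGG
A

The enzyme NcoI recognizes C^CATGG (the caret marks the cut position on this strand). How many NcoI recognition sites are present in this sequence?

2

CCATGG occurs starting at positions 52, 68.
NcoI cuts at 2 sites.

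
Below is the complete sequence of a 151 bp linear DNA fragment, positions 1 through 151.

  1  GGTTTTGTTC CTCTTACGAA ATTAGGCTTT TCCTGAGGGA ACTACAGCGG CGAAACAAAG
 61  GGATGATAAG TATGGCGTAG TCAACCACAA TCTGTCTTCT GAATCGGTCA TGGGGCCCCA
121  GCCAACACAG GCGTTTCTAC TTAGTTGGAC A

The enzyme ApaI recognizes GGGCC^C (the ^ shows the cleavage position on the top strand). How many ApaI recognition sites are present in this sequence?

1

GGGCCC occurs starting at position 113.
ApaI cuts at 1 site.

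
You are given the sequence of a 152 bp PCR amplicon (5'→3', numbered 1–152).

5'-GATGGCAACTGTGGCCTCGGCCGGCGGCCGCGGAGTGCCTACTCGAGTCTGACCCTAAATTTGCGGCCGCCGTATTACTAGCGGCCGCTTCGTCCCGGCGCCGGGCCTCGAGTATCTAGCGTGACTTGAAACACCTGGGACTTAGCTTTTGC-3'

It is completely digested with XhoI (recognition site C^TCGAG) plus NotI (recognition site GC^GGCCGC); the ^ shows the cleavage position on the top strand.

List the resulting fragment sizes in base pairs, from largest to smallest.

XhoI sites (CTCGAG) start at positions 42, 107.
XhoI cuts after the first base of each site, so after positions 42, 107.
NotI sites (GCGGCCGC) start at positions 24, 63, 81.
NotI cuts after base 2 of each site, so after positions 25, 64, 82.
Combined cut positions: 25, 42, 64, 82, 107.
Linear molecule, 5 cuts → 6 fragments:
  1–25 → 25 bp
  26–42 → 17 bp
  43–64 → 22 bp
  65–82 → 18 bp
  83–107 → 25 bp
  108–152 → 45 bp
Sorted largest to smallest: 45, 25, 25, 22, 18, 17 bp.

45, 25, 25, 22, 18, 17 bp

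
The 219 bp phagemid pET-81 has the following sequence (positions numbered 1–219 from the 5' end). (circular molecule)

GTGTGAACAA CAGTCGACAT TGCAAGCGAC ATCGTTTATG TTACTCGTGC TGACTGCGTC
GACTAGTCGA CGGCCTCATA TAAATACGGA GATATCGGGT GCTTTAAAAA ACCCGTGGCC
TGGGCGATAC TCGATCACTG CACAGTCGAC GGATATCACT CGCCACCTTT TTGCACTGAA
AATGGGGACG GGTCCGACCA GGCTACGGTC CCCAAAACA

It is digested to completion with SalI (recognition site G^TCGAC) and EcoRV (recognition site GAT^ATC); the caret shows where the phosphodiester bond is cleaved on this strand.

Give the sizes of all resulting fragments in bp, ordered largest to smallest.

78, 52, 45, 27, 9, 8 bp

SalI sites (GTCGAC) start at positions 13, 58, 66, 145.
SalI cuts after the first base of each site, so after positions 13, 58, 66, 145.
EcoRV sites (GATATC) start at positions 91, 152.
EcoRV cuts after base 3 of each site, so after positions 93, 154.
Combined cut positions: 13, 58, 66, 93, 145, 154.
Circular molecule, 6 cuts → 6 fragments:
  14–58 → 45 bp
  59–66 → 8 bp
  67–93 → 27 bp
  94–145 → 52 bp
  146–154 → 9 bp
  155–219 then 1–13 → 65 + 13 = 78 bp
Sorted largest to smallest: 78, 52, 45, 27, 9, 8 bp.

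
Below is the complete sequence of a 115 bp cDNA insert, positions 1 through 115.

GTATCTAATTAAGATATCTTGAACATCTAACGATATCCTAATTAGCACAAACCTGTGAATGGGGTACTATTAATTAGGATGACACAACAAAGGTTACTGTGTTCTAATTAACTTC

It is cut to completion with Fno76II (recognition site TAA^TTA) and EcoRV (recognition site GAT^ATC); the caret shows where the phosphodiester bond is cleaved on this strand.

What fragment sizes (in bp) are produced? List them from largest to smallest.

Fno76II sites (TAATTA) start at positions 6, 39, 71, 105.
Fno76II cuts after base 3 of each site, so after positions 8, 41, 73, 107.
EcoRV sites (GATATC) start at positions 13, 32.
EcoRV cuts after base 3 of each site, so after positions 15, 34.
Combined cut positions: 8, 15, 34, 41, 73, 107.
Linear molecule, 6 cuts → 7 fragments:
  1–8 → 8 bp
  9–15 → 7 bp
  16–34 → 19 bp
  35–41 → 7 bp
  42–73 → 32 bp
  74–107 → 34 bp
  108–115 → 8 bp
Sorted largest to smallest: 34, 32, 19, 8, 8, 7, 7 bp.

34, 32, 19, 8, 8, 7, 7 bp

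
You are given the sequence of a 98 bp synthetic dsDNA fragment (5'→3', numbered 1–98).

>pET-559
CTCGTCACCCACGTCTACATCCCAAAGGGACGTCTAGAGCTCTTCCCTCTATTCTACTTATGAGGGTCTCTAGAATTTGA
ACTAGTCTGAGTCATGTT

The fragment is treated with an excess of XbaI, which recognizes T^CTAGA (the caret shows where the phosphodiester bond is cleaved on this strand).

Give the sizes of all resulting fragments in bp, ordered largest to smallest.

XbaI sites (TCTAGA) start at positions 33, 69.
XbaI cuts after the first base of each site, so after positions 33, 69.
Linear molecule, 2 cuts → 3 fragments:
  1–33 → 33 bp
  34–69 → 36 bp
  70–98 → 29 bp
Sorted largest to smallest: 36, 33, 29 bp.

36, 33, 29 bp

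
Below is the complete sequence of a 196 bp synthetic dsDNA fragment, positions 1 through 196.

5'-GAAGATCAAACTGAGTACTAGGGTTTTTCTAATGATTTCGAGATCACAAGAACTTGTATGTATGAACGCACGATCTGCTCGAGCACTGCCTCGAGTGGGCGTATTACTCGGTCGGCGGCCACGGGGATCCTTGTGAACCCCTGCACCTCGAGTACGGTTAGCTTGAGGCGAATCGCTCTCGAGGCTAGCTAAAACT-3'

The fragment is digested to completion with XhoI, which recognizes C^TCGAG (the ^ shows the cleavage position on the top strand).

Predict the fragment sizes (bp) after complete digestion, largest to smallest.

78, 57, 31, 18, 12 bp

XhoI sites (CTCGAG) start at positions 78, 90, 147, 178.
XhoI cuts after the first base of each site, so after positions 78, 90, 147, 178.
Linear molecule, 4 cuts → 5 fragments:
  1–78 → 78 bp
  79–90 → 12 bp
  91–147 → 57 bp
  148–178 → 31 bp
  179–196 → 18 bp
Sorted largest to smallest: 78, 57, 31, 18, 12 bp.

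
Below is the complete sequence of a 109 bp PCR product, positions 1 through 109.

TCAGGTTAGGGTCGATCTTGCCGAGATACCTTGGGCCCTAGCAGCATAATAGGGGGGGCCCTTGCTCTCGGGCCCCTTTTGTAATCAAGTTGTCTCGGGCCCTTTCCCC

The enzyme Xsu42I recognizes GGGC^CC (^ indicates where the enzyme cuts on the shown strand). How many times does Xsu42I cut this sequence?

GGGCCC occurs starting at positions 33, 56, 70, 97.
Xsu42I cuts at 4 sites.

4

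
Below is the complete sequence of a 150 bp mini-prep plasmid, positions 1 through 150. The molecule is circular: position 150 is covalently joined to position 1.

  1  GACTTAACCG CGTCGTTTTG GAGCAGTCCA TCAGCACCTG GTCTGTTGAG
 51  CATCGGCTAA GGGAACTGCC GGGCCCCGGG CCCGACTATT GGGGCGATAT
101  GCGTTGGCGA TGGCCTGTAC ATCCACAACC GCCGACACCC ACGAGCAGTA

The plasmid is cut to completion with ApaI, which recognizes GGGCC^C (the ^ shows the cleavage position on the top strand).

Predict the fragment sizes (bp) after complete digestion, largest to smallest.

ApaI sites (GGGCCC) start at positions 71, 78.
ApaI cuts after base 5 of each site (before the last base), so after positions 75, 82.
Circular molecule, 2 cuts → 2 fragments:
  76–82 → 7 bp
  83–150 then 1–75 → 68 + 75 = 143 bp
Sorted largest to smallest: 143, 7 bp.

143, 7 bp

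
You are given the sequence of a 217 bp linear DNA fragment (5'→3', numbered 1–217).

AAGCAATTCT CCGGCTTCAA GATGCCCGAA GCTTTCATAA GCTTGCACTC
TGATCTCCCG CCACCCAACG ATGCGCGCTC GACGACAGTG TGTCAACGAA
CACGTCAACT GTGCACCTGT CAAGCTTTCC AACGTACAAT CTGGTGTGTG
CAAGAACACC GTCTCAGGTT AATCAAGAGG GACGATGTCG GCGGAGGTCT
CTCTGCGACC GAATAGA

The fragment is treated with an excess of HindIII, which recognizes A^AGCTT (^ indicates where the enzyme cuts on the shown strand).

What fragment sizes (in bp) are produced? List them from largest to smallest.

95, 83, 29, 10 bp

HindIII sites (AAGCTT) start at positions 29, 39, 122.
HindIII cuts after the first base of each site, so after positions 29, 39, 122.
Linear molecule, 3 cuts → 4 fragments:
  1–29 → 29 bp
  30–39 → 10 bp
  40–122 → 83 bp
  123–217 → 95 bp
Sorted largest to smallest: 95, 83, 29, 10 bp.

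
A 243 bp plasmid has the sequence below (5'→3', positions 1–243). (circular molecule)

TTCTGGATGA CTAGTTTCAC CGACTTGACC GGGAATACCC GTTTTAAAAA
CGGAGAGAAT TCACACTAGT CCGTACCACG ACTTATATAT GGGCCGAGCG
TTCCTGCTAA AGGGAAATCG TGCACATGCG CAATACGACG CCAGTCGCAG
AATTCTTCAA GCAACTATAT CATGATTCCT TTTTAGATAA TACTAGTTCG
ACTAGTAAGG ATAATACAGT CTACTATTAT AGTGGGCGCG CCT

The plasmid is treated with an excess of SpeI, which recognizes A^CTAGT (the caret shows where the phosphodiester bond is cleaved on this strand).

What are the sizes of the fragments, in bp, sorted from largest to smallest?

SpeI sites (ACTAGT) start at positions 10, 65, 192, 201.
SpeI cuts after the first base of each site, so after positions 10, 65, 192, 201.
Circular molecule, 4 cuts → 4 fragments:
  11–65 → 55 bp
  66–192 → 127 bp
  193–201 → 9 bp
  202–243 then 1–10 → 42 + 10 = 52 bp
Sorted largest to smallest: 127, 55, 52, 9 bp.

127, 55, 52, 9 bp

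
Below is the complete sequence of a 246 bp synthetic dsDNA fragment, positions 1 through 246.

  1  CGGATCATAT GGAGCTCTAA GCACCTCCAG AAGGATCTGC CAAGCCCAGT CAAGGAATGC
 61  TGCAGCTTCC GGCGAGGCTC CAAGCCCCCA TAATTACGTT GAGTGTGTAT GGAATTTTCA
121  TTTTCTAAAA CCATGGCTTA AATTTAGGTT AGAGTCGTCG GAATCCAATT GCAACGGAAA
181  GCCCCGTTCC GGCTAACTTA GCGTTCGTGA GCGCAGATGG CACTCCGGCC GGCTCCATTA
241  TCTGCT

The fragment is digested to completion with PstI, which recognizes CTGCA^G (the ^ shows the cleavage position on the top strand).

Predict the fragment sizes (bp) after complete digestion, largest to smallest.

182, 64 bp

The PstI site (CTGCAG) starts at position 60.
PstI cuts after base 5 of each site (before the last base), so after position 64.
Linear molecule, 1 cut → 2 fragments:
  1–64 → 64 bp
  65–246 → 182 bp
Sorted largest to smallest: 182, 64 bp.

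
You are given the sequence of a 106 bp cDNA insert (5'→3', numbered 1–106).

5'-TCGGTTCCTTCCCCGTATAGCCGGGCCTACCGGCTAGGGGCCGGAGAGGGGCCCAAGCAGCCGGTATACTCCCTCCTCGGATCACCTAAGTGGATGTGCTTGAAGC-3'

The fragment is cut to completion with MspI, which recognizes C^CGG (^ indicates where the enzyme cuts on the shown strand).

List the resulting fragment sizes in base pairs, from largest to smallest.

MspI sites (CCGG) start at positions 21, 30, 41, 61.
MspI cuts after the first base of each site, so after positions 21, 30, 41, 61.
Linear molecule, 4 cuts → 5 fragments:
  1–21 → 21 bp
  22–30 → 9 bp
  31–41 → 11 bp
  42–61 → 20 bp
  62–106 → 45 bp
Sorted largest to smallest: 45, 21, 20, 11, 9 bp.

45, 21, 20, 11, 9 bp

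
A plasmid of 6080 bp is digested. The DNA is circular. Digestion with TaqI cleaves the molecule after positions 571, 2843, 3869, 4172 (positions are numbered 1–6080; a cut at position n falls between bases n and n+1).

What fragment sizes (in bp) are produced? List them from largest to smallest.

Circular molecule, 4 cuts → 4 fragments:
  2843 − 571 = 2272 bp
  3869 − 2843 = 1026 bp
  4172 − 3869 = 303 bp
  wrap: 6080 − 4172 + 571 = 2479 bp
Sorted largest to smallest: 2479, 2272, 1026, 303 bp.

2479, 2272, 1026, 303 bp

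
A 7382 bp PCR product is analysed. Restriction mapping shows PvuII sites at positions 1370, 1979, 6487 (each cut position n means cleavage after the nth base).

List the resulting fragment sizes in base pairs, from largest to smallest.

Linear molecule, 3 cuts → 4 fragments:
  1370 − 0 = 1370 bp
  1979 − 1370 = 609 bp
  6487 − 1979 = 4508 bp
  7382 − 6487 = 895 bp
Sorted largest to smallest: 4508, 1370, 895, 609 bp.

4508, 1370, 895, 609 bp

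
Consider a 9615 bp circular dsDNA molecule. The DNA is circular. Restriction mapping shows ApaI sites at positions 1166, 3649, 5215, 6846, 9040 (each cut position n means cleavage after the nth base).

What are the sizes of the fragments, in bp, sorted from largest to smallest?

2483, 2194, 1741, 1631, 1566 bp

Circular molecule, 5 cuts → 5 fragments:
  3649 − 1166 = 2483 bp
  5215 − 3649 = 1566 bp
  6846 − 5215 = 1631 bp
  9040 − 6846 = 2194 bp
  wrap: 9615 − 9040 + 1166 = 1741 bp
Sorted largest to smallest: 2483, 2194, 1741, 1631, 1566 bp.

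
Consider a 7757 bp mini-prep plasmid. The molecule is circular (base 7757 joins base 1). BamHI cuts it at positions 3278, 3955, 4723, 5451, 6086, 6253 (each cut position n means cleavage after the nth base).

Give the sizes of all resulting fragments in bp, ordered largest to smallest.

Circular molecule, 6 cuts → 6 fragments:
  3955 − 3278 = 677 bp
  4723 − 3955 = 768 bp
  5451 − 4723 = 728 bp
  6086 − 5451 = 635 bp
  6253 − 6086 = 167 bp
  wrap: 7757 − 6253 + 3278 = 4782 bp
Sorted largest to smallest: 4782, 768, 728, 677, 635, 167 bp.

4782, 768, 728, 677, 635, 167 bp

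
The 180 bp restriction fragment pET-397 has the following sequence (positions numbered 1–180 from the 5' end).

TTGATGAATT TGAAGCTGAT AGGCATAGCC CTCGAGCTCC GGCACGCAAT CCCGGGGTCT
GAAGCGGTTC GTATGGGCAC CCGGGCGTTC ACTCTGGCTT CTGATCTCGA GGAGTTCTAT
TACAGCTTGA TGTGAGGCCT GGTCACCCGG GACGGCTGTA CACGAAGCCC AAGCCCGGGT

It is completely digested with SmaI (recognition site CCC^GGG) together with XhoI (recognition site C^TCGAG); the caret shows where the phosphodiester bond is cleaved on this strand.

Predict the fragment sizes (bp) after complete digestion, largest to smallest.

SmaI sites (CCCGGG) start at positions 51, 80, 146, 174.
SmaI cuts after base 3 of each site, so after positions 53, 82, 148, 176.
XhoI sites (CTCGAG) start at positions 31, 106.
XhoI cuts after the first base of each site, so after positions 31, 106.
Combined cut positions: 31, 53, 82, 106, 148, 176.
Linear molecule, 6 cuts → 7 fragments:
  1–31 → 31 bp
  32–53 → 22 bp
  54–82 → 29 bp
  83–106 → 24 bp
  107–148 → 42 bp
  149–176 → 28 bp
  177–180 → 4 bp
Sorted largest to smallest: 42, 31, 29, 28, 24, 22, 4 bp.

42, 31, 29, 28, 24, 22, 4 bp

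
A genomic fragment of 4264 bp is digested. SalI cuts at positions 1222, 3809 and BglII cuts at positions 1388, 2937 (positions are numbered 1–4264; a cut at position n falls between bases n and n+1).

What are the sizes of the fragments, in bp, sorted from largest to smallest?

Combined cut positions (sorted): 1222, 1388, 2937, 3809.
Linear molecule, 4 cuts → 5 fragments:
  1222 − 0 = 1222 bp
  1388 − 1222 = 166 bp
  2937 − 1388 = 1549 bp
  3809 − 2937 = 872 bp
  4264 − 3809 = 455 bp
Sorted largest to smallest: 1549, 1222, 872, 455, 166 bp.

1549, 1222, 872, 455, 166 bp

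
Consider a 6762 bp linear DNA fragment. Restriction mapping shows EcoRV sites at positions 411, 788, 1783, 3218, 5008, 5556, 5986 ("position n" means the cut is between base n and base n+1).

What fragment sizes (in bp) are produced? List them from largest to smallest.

Linear molecule, 7 cuts → 8 fragments:
  411 − 0 = 411 bp
  788 − 411 = 377 bp
  1783 − 788 = 995 bp
  3218 − 1783 = 1435 bp
  5008 − 3218 = 1790 bp
  5556 − 5008 = 548 bp
  5986 − 5556 = 430 bp
  6762 − 5986 = 776 bp
Sorted largest to smallest: 1790, 1435, 995, 776, 548, 430, 411, 377 bp.

1790, 1435, 995, 776, 548, 430, 411, 377 bp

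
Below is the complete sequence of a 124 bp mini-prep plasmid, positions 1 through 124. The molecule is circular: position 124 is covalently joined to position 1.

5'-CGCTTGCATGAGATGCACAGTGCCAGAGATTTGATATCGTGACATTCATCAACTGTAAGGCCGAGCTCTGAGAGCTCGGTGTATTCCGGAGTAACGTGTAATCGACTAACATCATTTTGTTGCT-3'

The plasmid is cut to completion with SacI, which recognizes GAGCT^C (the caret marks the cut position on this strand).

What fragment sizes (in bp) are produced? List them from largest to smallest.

SacI sites (GAGCTC) start at positions 63, 72.
SacI cuts after base 5 of each site (before the last base), so after positions 67, 76.
Circular molecule, 2 cuts → 2 fragments:
  68–76 → 9 bp
  77–124 then 1–67 → 48 + 67 = 115 bp
Sorted largest to smallest: 115, 9 bp.

115, 9 bp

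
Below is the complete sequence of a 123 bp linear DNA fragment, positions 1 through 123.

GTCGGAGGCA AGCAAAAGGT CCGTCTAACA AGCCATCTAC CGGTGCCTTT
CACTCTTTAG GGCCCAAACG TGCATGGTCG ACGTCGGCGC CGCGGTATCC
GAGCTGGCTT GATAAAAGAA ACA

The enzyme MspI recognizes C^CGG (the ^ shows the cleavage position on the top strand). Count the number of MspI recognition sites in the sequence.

1

CCGG occurs starting at position 40.
MspI cuts at 1 site.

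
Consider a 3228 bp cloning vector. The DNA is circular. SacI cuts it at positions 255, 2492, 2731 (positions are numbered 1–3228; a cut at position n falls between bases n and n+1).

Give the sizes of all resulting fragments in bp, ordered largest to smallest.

2237, 752, 239 bp

Circular molecule, 3 cuts → 3 fragments:
  2492 − 255 = 2237 bp
  2731 − 2492 = 239 bp
  wrap: 3228 − 2731 + 255 = 752 bp
Sorted largest to smallest: 2237, 752, 239 bp.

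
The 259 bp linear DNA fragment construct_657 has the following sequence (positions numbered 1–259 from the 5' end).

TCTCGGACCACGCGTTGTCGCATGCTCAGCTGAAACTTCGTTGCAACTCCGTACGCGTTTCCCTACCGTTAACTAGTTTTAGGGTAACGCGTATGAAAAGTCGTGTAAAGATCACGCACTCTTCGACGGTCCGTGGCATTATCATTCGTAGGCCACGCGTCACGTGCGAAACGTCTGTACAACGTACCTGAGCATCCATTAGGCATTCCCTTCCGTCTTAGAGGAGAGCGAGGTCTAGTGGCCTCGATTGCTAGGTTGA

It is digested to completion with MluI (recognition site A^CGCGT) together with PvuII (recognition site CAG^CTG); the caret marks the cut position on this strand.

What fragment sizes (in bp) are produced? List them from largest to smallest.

104, 68, 34, 24, 19, 10 bp

MluI sites (ACGCGT) start at positions 10, 53, 87, 155.
MluI cuts after the first base of each site, so after positions 10, 53, 87, 155.
The PvuII site (CAGCTG) starts at position 27.
PvuII cuts after base 3 of each site, so after position 29.
Combined cut positions: 10, 29, 53, 87, 155.
Linear molecule, 5 cuts → 6 fragments:
  1–10 → 10 bp
  11–29 → 19 bp
  30–53 → 24 bp
  54–87 → 34 bp
  88–155 → 68 bp
  156–259 → 104 bp
Sorted largest to smallest: 104, 68, 34, 24, 19, 10 bp.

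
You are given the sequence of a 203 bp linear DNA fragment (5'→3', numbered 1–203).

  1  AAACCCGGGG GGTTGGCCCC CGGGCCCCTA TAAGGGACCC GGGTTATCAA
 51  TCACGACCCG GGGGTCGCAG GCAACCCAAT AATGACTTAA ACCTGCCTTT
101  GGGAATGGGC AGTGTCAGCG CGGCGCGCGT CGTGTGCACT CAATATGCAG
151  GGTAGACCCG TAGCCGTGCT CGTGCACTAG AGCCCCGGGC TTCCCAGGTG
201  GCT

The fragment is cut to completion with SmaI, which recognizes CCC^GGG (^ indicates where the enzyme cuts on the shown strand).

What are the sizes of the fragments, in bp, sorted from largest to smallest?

127, 19, 19, 17, 15, 6 bp

SmaI sites (CCCGGG) start at positions 4, 19, 38, 57, 184.
SmaI cuts after base 3 of each site, so after positions 6, 21, 40, 59, 186.
Linear molecule, 5 cuts → 6 fragments:
  1–6 → 6 bp
  7–21 → 15 bp
  22–40 → 19 bp
  41–59 → 19 bp
  60–186 → 127 bp
  187–203 → 17 bp
Sorted largest to smallest: 127, 19, 19, 17, 15, 6 bp.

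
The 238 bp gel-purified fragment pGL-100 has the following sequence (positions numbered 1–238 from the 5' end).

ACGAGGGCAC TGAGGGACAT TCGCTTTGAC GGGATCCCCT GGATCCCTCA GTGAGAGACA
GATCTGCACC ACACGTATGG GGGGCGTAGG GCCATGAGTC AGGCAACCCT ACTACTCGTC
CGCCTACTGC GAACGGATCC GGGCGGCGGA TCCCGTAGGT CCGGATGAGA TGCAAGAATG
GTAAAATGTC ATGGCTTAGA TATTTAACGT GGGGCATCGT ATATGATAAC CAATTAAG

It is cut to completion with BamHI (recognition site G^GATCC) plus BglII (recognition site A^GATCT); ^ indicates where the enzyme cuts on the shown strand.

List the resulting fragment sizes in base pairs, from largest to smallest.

90, 75, 32, 19, 13, 9 bp

BamHI sites (GGATCC) start at positions 32, 41, 135, 148.
BamHI cuts after the first base of each site, so after positions 32, 41, 135, 148.
The BglII site (AGATCT) starts at position 60.
BglII cuts after the first base of each site, so after position 60.
Combined cut positions: 32, 41, 60, 135, 148.
Linear molecule, 5 cuts → 6 fragments:
  1–32 → 32 bp
  33–41 → 9 bp
  42–60 → 19 bp
  61–135 → 75 bp
  136–148 → 13 bp
  149–238 → 90 bp
Sorted largest to smallest: 90, 75, 32, 19, 13, 9 bp.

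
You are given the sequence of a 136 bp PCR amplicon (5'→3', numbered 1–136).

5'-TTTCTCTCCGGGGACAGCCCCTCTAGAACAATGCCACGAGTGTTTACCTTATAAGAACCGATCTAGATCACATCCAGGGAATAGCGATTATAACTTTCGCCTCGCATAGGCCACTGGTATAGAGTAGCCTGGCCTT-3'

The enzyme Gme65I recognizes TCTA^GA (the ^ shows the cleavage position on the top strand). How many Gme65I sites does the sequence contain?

TCTAGA occurs starting at positions 22, 62.
Gme65I cuts at 2 sites.

2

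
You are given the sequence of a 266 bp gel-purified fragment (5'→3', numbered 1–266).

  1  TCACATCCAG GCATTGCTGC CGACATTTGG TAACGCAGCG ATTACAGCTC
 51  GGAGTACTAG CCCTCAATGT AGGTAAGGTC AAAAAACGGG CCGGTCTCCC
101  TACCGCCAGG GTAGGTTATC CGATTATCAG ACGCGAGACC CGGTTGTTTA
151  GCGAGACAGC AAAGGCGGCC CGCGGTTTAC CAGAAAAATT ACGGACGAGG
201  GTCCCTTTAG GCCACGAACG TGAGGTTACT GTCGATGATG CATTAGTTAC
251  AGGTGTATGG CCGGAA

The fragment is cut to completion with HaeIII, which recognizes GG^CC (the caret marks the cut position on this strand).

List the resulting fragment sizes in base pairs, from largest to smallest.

90, 78, 49, 43, 6 bp

HaeIII sites (GGCC) start at positions 89, 167, 210, 259.
HaeIII cuts after base 2 of each site, so after positions 90, 168, 211, 260.
Linear molecule, 4 cuts → 5 fragments:
  1–90 → 90 bp
  91–168 → 78 bp
  169–211 → 43 bp
  212–260 → 49 bp
  261–266 → 6 bp
Sorted largest to smallest: 90, 78, 49, 43, 6 bp.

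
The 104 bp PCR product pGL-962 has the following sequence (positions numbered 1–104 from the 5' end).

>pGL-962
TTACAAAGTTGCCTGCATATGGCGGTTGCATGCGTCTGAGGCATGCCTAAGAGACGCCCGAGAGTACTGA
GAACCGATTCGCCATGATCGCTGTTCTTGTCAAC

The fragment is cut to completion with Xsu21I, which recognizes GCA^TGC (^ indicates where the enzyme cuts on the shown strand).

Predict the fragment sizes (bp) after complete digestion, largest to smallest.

Xsu21I sites (GCATGC) start at positions 28, 41.
Xsu21I cuts after base 3 of each site, so after positions 30, 43.
Linear molecule, 2 cuts → 3 fragments:
  1–30 → 30 bp
  31–43 → 13 bp
  44–104 → 61 bp
Sorted largest to smallest: 61, 30, 13 bp.

61, 30, 13 bp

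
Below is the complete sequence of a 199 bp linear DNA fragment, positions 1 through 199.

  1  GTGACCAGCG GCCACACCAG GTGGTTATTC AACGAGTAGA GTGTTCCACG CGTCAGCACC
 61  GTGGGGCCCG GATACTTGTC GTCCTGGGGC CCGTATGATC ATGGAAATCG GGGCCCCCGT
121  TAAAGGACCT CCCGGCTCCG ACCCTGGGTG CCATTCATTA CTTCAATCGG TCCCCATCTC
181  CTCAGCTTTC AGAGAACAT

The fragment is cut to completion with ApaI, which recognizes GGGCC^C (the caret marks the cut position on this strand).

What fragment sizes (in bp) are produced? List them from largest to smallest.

84, 68, 24, 23 bp

ApaI sites (GGGCCC) start at positions 64, 87, 111.
ApaI cuts after base 5 of each site (before the last base), so after positions 68, 91, 115.
Linear molecule, 3 cuts → 4 fragments:
  1–68 → 68 bp
  69–91 → 23 bp
  92–115 → 24 bp
  116–199 → 84 bp
Sorted largest to smallest: 84, 68, 24, 23 bp.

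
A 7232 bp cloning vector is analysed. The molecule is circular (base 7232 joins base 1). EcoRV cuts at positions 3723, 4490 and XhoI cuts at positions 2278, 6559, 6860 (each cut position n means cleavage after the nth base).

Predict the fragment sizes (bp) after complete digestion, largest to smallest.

2650, 2069, 1445, 767, 301 bp

Combined cut positions (sorted): 2278, 3723, 4490, 6559, 6860.
Circular molecule, 5 cuts → 5 fragments:
  3723 − 2278 = 1445 bp
  4490 − 3723 = 767 bp
  6559 − 4490 = 2069 bp
  6860 − 6559 = 301 bp
  wrap: 7232 − 6860 + 2278 = 2650 bp
Sorted largest to smallest: 2650, 2069, 1445, 767, 301 bp.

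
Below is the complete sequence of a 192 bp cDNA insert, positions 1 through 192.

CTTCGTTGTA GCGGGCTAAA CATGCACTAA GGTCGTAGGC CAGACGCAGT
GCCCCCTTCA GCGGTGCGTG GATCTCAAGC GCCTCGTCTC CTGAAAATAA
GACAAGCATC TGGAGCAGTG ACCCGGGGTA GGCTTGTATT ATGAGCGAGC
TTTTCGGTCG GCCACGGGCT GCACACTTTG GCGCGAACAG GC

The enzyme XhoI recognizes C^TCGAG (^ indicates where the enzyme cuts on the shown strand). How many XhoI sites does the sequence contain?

0

No occurrence of CTCGAG is present in the sequence.
XhoI does not cut: 0 sites.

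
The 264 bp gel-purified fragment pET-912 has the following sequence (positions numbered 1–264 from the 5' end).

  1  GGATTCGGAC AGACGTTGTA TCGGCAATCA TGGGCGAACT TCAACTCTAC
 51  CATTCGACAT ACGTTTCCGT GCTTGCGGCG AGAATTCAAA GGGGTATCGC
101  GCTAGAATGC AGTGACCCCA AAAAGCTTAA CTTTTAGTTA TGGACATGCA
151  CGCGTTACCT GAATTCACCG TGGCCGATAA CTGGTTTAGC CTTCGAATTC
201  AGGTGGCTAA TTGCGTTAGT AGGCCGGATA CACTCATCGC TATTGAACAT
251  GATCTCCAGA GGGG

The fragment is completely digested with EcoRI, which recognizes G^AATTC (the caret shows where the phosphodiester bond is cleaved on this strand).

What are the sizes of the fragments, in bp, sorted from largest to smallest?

EcoRI sites (GAATTC) start at positions 82, 161, 195.
EcoRI cuts after the first base of each site, so after positions 82, 161, 195.
Linear molecule, 3 cuts → 4 fragments:
  1–82 → 82 bp
  83–161 → 79 bp
  162–195 → 34 bp
  196–264 → 69 bp
Sorted largest to smallest: 82, 79, 69, 34 bp.

82, 79, 69, 34 bp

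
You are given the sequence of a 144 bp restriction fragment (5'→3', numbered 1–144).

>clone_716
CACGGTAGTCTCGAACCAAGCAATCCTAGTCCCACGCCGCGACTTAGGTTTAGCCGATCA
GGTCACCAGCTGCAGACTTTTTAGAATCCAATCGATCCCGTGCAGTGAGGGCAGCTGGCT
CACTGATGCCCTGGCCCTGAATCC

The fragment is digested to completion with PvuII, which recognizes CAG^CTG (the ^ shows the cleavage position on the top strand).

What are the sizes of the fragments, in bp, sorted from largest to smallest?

PvuII sites (CAGCTG) start at positions 67, 112.
PvuII cuts after base 3 of each site, so after positions 69, 114.
Linear molecule, 2 cuts → 3 fragments:
  1–69 → 69 bp
  70–114 → 45 bp
  115–144 → 30 bp
Sorted largest to smallest: 69, 45, 30 bp.

69, 45, 30 bp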